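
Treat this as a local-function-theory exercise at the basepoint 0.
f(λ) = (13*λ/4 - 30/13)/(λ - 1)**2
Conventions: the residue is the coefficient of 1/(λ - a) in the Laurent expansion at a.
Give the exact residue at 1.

At the order-2 pole 1 set g(λ) = (λ - (1))^2*f(λ) = 13*λ/4 - 30/13.
Order-2 pole: residue = g'(a); g'(1) = 13/4, so the residue is 13/4.

The residue is 13/4.


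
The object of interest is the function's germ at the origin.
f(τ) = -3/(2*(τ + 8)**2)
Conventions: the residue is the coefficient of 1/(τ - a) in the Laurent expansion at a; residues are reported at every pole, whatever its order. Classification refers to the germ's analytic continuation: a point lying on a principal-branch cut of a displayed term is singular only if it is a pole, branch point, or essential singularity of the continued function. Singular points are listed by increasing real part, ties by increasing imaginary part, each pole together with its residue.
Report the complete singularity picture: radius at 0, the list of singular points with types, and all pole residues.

Radius of convergence at 0: 8.
At -8: a pole of order 2; residue 0.

Denominator factor (τ + 8)^2: pole of order 2 at -8, modulus 8.
The radius of convergence is the smallest modulus among the singular points: 8.
At the order-2 pole -8 set g(τ) = (τ - (-8))^2*f(τ) = -3/2.
Order-2 pole: residue = g'(a); g'(-8) = 0, so the residue is 0.


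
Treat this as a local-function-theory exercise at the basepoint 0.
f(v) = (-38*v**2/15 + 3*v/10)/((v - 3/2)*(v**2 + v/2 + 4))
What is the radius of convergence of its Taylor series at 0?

The radius of convergence is 3/2.

Denominator factor (v - 3/2): pole of order 1 at 3/2, modulus 3/2.
Denominator factor (v**2 + v/2 + 4): discriminant -63/4, complex-conjugate roots (-1/4) + ((3/4)*sqrt(7))*i and (-1/4) - ((3/4)*sqrt(7))*i; poles of order 1, moduli 2 and 2.
The radius of convergence is the smallest modulus among the singular points: 3/2.


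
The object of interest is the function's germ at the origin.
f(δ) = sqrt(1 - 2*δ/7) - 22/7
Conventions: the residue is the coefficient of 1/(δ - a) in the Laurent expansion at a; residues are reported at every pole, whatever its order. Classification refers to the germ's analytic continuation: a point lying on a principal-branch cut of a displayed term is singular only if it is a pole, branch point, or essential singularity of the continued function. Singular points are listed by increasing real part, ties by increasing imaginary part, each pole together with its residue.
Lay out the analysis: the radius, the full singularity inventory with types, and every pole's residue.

Branch term (1)*sqrt(1 - δ/(7/2)): its argument vanishes at δ = 7/2, a square-root branch point, modulus 7/2.
The radius of convergence is the smallest modulus among the singular points: 7/2.

Radius of convergence at 0: 7/2.
At 7/2: an algebraic (square-root) branch point.


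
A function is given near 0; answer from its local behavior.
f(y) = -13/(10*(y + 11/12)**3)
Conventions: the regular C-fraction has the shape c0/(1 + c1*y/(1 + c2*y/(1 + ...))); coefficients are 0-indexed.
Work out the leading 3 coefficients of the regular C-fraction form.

The regular C-fraction coefficients are [-11232/6655, 36/11, -12/11].

Taylor coefficients (expand at 0): a_0 = -11232/6655, a_1 = 404352/73205, a_2 = -9704448/805255.
c0 = a_0 = -11232/6655. Peel one level at a time: if S = 1 + c*y/S' with S'(0) = 1, then c is the y-coefficient of S and S' = c*y/(S - 1).
S_1 = c0/f = 1 + (36/11)*y + (432/121)*y^2 + ...; c1 = 36/11.
S_2 = c1*y/(S_1 - 1) = 1 + (-12/11)*y + ...; c2 = -12/11.


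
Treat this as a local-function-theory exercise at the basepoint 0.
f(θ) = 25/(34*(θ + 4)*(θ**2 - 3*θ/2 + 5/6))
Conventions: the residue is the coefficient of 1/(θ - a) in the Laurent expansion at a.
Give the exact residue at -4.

The residue is 75/2329.

At the order-1 pole -4 set g(θ) = (θ - (-4))*f(θ) = 25/(34*(θ**2 - 3*θ/2 + 5/6)).
Simple pole: residue = g(a) at a = -4, which is 75/2329.


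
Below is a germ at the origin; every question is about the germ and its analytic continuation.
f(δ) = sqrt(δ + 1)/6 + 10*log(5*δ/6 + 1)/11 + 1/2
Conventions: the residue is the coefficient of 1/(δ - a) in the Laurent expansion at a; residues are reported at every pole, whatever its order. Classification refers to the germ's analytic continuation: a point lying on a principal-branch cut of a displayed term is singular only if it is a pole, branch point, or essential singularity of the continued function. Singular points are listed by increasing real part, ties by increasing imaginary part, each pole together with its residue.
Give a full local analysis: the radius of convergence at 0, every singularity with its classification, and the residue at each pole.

Radius of convergence at 0: 1.
At -6/5: a logarithmic branch point.
At -1: an algebraic (square-root) branch point.

Branch term (1/6)*sqrt(1 - δ/(-1)): its argument vanishes at δ = -1, a square-root branch point, modulus 1.
Branch term (10/11)*log(1 - δ/(-6/5)): its argument vanishes at δ = -6/5, a logarithmic branch point, modulus 6/5.
The radius of convergence is the smallest modulus among the singular points: 1.
List the singular points by increasing real part (a conjugate pair: the negative imaginary part first).


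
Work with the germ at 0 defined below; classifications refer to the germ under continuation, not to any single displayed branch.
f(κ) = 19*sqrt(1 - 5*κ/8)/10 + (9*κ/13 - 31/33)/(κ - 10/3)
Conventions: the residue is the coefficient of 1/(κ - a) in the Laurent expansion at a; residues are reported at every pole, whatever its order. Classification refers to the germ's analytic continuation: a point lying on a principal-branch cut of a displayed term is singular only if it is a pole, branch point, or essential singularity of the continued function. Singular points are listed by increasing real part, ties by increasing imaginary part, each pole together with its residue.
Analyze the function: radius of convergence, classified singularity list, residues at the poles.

Radius of convergence at 0: 8/5.
At 8/5: an algebraic (square-root) branch point.
At 10/3: a pole of order 1; residue 587/429.

Denominator factor (κ - 10/3): pole of order 1 at 10/3, modulus 10/3.
Branch term (19/10)*sqrt(1 - κ/(8/5)): its argument vanishes at κ = 8/5, a square-root branch point, modulus 8/5.
The radius of convergence is the smallest modulus among the singular points: 8/5.
The branch term is analytic at 10/3 and contributes nothing to the residue; only the rational part matters.
At the order-1 pole 10/3 set g(κ) = (κ - (10/3))*(rational part) = 9*κ/13 - 31/33.
Simple pole: residue = g(a) at a = 10/3, which is 587/429.
List the singular points by increasing real part (a conjugate pair: the negative imaginary part first).


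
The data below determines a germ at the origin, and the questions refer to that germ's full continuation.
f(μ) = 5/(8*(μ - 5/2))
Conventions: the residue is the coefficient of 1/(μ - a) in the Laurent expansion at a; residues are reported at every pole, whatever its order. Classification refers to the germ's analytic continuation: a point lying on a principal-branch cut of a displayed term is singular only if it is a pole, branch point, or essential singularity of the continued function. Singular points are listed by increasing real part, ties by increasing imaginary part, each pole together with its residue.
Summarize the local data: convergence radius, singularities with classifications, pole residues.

Radius of convergence at 0: 5/2.
At 5/2: a pole of order 1; residue 5/8.

Denominator factor (μ - 5/2): pole of order 1 at 5/2, modulus 5/2.
The radius of convergence is the smallest modulus among the singular points: 5/2.
At the order-1 pole 5/2 set g(μ) = (μ - (5/2))*f(μ) = 5/8.
Simple pole: residue = g(a) at a = 5/2, which is 5/8.


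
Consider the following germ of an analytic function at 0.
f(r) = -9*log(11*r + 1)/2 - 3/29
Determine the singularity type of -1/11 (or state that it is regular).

The term (-9/2)*log(1 - r/(-1/11)) has argument 1 - -1/11/(-1/11) = 0 at -1/11: a logarithmic (infinitely-sheeted) branch point; the remaining terms are analytic or single-valued there.

The point is a logarithmic branch point.


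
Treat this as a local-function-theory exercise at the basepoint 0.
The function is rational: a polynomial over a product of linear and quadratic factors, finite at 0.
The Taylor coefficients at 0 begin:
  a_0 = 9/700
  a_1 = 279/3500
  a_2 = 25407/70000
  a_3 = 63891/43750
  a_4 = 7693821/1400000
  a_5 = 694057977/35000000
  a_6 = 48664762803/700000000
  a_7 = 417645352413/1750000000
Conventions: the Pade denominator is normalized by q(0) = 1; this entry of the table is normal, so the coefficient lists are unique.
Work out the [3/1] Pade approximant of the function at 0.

The Pade approximant has numerator coefficients [9/700, 3558681/113584000, 8076519/128240000, 7513642089/79508800000]; denominator coefficients [1, -854869/227168].

Taylor coefficients needed (read off): a_0 = 9/700, a_1 = 279/3500, a_2 = 25407/70000, a_3 = 63891/43750, a_4 = 7693821/1400000.
Write the denominator as Q(η) = 1 + q1*η. Requiring Q*f - P = O(η^5) with deg P <= 3 kills the coefficients of η^4..η^4 in Q*f:
  η^4: a_4 + q1*a_3 = 0, i.e. 7693821/1400000 + (63891/43750)*q1 = 0.
Solving this linear system: q1 = -854869/227168.
The numerator is Q*f truncated at degree 3: P0 = a_0 = 9/700; P1 = a_1 + q1*a_0 = 3558681/113584000; P2 = a_2 + q1*a_1 = 8076519/128240000; P3 = a_3 + q1*a_2 = 7513642089/79508800000.


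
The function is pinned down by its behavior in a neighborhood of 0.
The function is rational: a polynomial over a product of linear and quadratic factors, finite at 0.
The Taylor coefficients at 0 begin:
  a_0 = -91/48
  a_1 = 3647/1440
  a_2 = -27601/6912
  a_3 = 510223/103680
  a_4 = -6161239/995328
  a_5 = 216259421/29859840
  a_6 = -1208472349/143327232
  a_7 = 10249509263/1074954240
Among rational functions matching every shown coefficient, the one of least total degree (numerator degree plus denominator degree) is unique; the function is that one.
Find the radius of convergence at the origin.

No rational of total degree below 5 reproduces all 8 coefficients; solving the [1/4] Pade equations on them gives f(κ) = (14*κ/5 - 39/7)/((κ - 12/7)**2*(κ + 1)**2), whose expansion matches every shown term.
Denominator factor (κ - 12/7)^2: pole of order 2 at 12/7, modulus 12/7.
Denominator factor (κ + 1)^2: pole of order 2 at -1, modulus 1.
The radius of convergence is the smallest modulus among the singular points: 1.

The radius of convergence is 1.


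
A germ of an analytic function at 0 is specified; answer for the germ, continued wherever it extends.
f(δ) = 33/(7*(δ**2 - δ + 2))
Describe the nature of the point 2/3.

The point is a regular point.

Denominator factors: δ**2 - δ + 2 = 16/9 at δ = 2/3 — none vanishes.
So the germ continues analytically to 2/3.


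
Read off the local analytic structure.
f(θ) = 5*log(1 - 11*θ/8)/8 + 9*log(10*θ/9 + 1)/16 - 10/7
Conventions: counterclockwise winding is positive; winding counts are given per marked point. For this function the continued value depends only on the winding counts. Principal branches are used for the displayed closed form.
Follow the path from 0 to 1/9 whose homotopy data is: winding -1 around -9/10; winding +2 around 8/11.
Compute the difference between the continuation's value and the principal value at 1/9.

Continued minus principal equals (11/8)*pi*i.

The rational part is single-valued and drops out of the difference; each branch term changes only by its own monodromy.
(9/16)*log(1 - θ/(-9/10)): each positive loop around -9/10 adds 2*pi*i to the log, so winding -1 contributes (9/16)*(-1)*2*pi*i = -(9/8)*pi*i.
(5/8)*log(1 - θ/(8/11)): each positive loop around 8/11 adds 2*pi*i to the log, so winding +2 contributes (5/8)*(2)*2*pi*i = (5/2)*pi*i.
Summing the contributions at θ = 1/9 gives (11/8)*pi*i.


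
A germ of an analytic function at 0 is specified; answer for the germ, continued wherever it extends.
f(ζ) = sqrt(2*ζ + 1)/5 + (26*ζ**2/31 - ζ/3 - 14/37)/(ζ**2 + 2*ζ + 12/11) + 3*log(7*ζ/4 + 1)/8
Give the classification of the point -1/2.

The point is an algebraic (square-root) branch point.

The term (1/5)*sqrt(1 - ζ/(-1/2)) has argument 1 - -1/2/(-1/2) = 0 at -1/2: a square-root (algebraic, two-sheeted) branch point; the remaining terms are analytic or single-valued there.


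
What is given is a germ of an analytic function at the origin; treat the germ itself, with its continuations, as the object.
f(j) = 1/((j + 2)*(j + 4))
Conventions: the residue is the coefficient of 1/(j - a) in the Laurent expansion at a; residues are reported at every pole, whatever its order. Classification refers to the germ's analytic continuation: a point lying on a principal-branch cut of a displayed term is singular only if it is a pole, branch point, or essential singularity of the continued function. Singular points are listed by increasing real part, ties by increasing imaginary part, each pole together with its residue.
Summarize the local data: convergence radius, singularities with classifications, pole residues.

Radius of convergence at 0: 2.
At -4: a pole of order 1; residue -1/2.
At -2: a pole of order 1; residue 1/2.

Denominator factor (j + 4): pole of order 1 at -4, modulus 4.
Denominator factor (j + 2): pole of order 1 at -2, modulus 2.
The radius of convergence is the smallest modulus among the singular points: 2.
At the order-1 pole -4 set g(j) = (j - (-4))*f(j) = 1/(j + 2).
Simple pole: residue = g(a) at a = -4, which is -1/2.
At the order-1 pole -2 set g(j) = (j - (-2))*f(j) = 1/(j + 4).
Simple pole: residue = g(a) at a = -2, which is 1/2.
List the singular points by increasing real part (a conjugate pair: the negative imaginary part first).


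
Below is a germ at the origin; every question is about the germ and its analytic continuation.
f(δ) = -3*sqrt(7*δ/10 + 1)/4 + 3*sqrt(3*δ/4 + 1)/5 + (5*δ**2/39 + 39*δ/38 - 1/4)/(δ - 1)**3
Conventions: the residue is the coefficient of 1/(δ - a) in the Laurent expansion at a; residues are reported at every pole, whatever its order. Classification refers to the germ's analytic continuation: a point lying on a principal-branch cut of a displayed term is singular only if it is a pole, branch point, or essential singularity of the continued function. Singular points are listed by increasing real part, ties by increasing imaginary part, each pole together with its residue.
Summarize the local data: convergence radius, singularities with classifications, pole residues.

Radius of convergence at 0: 1.
At -10/7: an algebraic (square-root) branch point.
At -4/3: an algebraic (square-root) branch point.
At 1: a pole of order 3; residue 5/39.

Denominator factor (δ - 1)^3: pole of order 3 at 1, modulus 1.
Branch term (-3/4)*sqrt(1 - δ/(-10/7)): its argument vanishes at δ = -10/7, a square-root branch point, modulus 10/7.
Branch term (3/5)*sqrt(1 - δ/(-4/3)): its argument vanishes at δ = -4/3, a square-root branch point, modulus 4/3.
The radius of convergence is the smallest modulus among the singular points: 1.
The branch terms are analytic at 1 and contribute nothing to the residue; only the rational part matters.
At the order-3 pole 1 set g(δ) = (δ - (1))^3*(rational part) = 5*δ**2/39 + 39*δ/38 - 1/4.
Order-3 pole: residue = g''(a)/2; g''(1) = 10/39, so the residue is 5/39.
List the singular points by increasing real part (a conjugate pair: the negative imaginary part first).


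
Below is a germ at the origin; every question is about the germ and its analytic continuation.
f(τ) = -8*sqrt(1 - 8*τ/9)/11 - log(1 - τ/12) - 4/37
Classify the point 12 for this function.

The point is a logarithmic branch point.

The term (-1)*log(1 - τ/(12)) has argument 1 - 12/(12) = 0 at 12: a logarithmic (infinitely-sheeted) branch point; the remaining terms are analytic or single-valued there.


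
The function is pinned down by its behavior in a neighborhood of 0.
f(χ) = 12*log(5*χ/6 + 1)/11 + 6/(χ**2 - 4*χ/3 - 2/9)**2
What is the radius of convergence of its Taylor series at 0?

Denominator factor (χ**2 - 4*χ/3 - 2/9)^2: discriminant 8/3, real irrational roots 2/3 + (1/3)*sqrt(6) and 2/3 - (1/3)*sqrt(6); poles of order 2, moduli 2/3 + (1/3)*sqrt(6) and -2/3 + (1/3)*sqrt(6).
Branch term (12/11)*log(1 - χ/(-6/5)): its argument vanishes at χ = -6/5, a logarithmic branch point, modulus 6/5.
The radius of convergence is the smallest modulus among the singular points: -2/3 + (1/3)*sqrt(6).

The radius of convergence is -2/3 + (1/3)*sqrt(6).


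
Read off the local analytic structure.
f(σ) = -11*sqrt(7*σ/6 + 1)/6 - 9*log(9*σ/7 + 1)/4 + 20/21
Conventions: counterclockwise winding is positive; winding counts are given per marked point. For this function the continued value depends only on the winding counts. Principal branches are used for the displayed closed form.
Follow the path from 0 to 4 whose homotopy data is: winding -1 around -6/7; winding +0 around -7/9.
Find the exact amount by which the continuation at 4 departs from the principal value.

Continued minus principal equals (11/9)*sqrt(51).

The rational part is single-valued and drops out of the difference; each branch term changes only by its own monodromy.
(-9/4)*log(1 - σ/(-7/9)): winding 0 around -7/9, so this term returns to its principal value, contribution 0.
(-11/6)*sqrt(1 - σ/(-6/7)): winding -1 is odd, the square root flips sign, contributing -2*(-11/6)*sqrt(1 - (4)/(-6/7)) = -2*(-11/6)*sqrt(17/3) = (11/9)*sqrt(51).
Summing the contributions at σ = 4 gives (11/9)*sqrt(51).


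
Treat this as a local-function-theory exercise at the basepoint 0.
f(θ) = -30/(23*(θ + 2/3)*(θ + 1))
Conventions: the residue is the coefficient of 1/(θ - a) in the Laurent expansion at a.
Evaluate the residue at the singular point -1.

At the order-1 pole -1 set g(θ) = (θ - (-1))*f(θ) = -30/(23*(θ + 2/3)).
Simple pole: residue = g(a) at a = -1, which is 90/23.

The residue is 90/23.


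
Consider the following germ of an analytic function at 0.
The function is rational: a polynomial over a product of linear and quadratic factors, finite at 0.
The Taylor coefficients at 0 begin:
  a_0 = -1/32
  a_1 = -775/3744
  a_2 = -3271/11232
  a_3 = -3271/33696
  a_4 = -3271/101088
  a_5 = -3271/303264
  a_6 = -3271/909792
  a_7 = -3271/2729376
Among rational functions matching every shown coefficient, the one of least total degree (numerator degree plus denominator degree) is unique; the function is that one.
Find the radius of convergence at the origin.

No rational of total degree below 3 reproduces all 8 coefficients; solving the [2/1] Pade equations on them gives f(β) = (2*β**2/3 + 23*β/39 + 3/32)/(β - 3), whose expansion matches every shown term.
Denominator factor (β - 3): pole of order 1 at 3, modulus 3.
The radius of convergence is the smallest modulus among the singular points: 3.

The radius of convergence is 3.


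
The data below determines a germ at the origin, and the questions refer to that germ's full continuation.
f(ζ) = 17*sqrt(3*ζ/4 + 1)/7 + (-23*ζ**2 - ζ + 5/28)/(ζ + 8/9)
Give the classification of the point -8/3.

Denominator factors: ζ + 8/9 = -16/9 at ζ = -8/3 — none vanishes.
Branch term sqrt(1 - ζ/(-4/3)): argument at -8/3 is -1, nonzero, so -8/3 is not its branch point (a point on a principal cut is still regular for the continued germ).
So the germ continues analytically to -8/3.

The point is a regular point.


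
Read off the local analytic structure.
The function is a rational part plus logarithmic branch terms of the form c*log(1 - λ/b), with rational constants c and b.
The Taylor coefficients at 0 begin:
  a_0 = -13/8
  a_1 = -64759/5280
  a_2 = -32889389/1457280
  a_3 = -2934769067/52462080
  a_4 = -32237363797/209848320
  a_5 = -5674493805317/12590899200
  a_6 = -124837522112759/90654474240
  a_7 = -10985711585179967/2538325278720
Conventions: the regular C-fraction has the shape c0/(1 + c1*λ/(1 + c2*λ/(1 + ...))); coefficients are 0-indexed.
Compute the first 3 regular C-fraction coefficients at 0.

Taylor coefficients (read off): a_0 = -13/8, a_1 = -64759/5280, a_2 = -32889389/1457280.
c0 = a_0 = -13/8. Peel one level at a time: if S = 1 + c*λ/S' with S'(0) = 1, then c is the λ-coefficient of S and S' = c*λ/(S - 1).
S_1 = c0/f = 1 + (-64759/8580)*λ + (3039159697/70549050)*λ^2 + ...; c1 = -64759/8580.
S_2 = c1*λ/(S_1 - 1) = 1 + (6078319394/1064961755)*λ + ...; c2 = 6078319394/1064961755.

The regular C-fraction coefficients are [-13/8, -64759/8580, 6078319394/1064961755].


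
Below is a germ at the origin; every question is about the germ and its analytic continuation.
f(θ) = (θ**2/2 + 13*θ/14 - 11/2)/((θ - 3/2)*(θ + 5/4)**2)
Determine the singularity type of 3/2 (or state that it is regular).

The denominator factor θ - 3/2 vanishes at 3/2 and appears to the power 1; the numerator there equals -167/56, nonzero, and no other factor vanishes.
Hence a pole whose order is the multiplicity, 1.

The point is a pole of order 1.


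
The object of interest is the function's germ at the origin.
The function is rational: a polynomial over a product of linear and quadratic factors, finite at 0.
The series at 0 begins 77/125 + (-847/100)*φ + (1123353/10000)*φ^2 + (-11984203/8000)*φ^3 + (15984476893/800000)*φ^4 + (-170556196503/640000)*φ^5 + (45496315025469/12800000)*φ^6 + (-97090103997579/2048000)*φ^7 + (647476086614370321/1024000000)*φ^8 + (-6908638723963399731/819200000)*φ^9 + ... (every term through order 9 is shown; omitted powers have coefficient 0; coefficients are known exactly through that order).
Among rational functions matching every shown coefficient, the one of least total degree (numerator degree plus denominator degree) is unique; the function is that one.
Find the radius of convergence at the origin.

The radius of convergence is 5/4 - (9/44)*sqrt(33).

No rational of total degree below 8 reproduces all 10 coefficients; solving the [0/8] Pade equations on them gives f(φ) = 7/(4*(φ**2 + 5/2)**3*(φ**2 + 5*φ/2 + 2/11)), whose expansion matches every shown term.
Denominator factor (φ**2 + 5*φ/2 + 2/11): discriminant 243/44, real irrational roots -5/4 + (9/44)*sqrt(33) and -5/4 - (9/44)*sqrt(33); poles of order 1, moduli 5/4 - (9/44)*sqrt(33) and 5/4 + (9/44)*sqrt(33).
Denominator factor (φ**2 + 5/2)^3: discriminant -10, complex-conjugate roots ((1/2)*sqrt(10))*i and -((1/2)*sqrt(10))*i; poles of order 3, moduli (1/2)*sqrt(10) and (1/2)*sqrt(10).
The radius of convergence is the smallest modulus among the singular points: 5/4 - (9/44)*sqrt(33).


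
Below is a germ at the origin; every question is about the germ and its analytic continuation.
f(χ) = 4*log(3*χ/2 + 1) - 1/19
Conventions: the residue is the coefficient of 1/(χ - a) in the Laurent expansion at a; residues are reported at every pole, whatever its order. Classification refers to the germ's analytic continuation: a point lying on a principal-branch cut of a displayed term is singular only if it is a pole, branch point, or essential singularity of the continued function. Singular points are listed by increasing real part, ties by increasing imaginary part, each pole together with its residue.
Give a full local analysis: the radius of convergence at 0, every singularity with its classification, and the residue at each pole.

Branch term (4)*log(1 - χ/(-2/3)): its argument vanishes at χ = -2/3, a logarithmic branch point, modulus 2/3.
The radius of convergence is the smallest modulus among the singular points: 2/3.

Radius of convergence at 0: 2/3.
At -2/3: a logarithmic branch point.


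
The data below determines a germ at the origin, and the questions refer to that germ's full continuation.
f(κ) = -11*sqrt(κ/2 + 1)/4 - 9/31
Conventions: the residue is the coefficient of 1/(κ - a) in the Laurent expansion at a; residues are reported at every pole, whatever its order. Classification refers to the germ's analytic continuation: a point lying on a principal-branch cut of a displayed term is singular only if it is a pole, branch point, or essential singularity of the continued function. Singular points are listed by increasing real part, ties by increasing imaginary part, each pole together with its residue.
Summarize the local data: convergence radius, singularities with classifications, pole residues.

Branch term (-11/4)*sqrt(1 - κ/(-2)): its argument vanishes at κ = -2, a square-root branch point, modulus 2.
The radius of convergence is the smallest modulus among the singular points: 2.

Radius of convergence at 0: 2.
At -2: an algebraic (square-root) branch point.


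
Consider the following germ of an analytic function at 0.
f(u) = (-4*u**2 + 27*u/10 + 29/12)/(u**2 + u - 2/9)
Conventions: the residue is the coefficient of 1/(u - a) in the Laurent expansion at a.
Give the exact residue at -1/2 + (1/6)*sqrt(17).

The residue is 67/20 - (82/255)*sqrt(17).

The factor u**2 + u - 2/9 splits as (u - a)(u - a') with a = -1/2 + (1/6)*sqrt(17), a' = -1/2 - (1/6)*sqrt(17). At the order-1 pole a set g(u) = (u - a)*f(u) = [-4*u**2 + 27*u/10 + 29/12] / (u - a').
Simple pole: residue = g(a) at a = -1/2 + (1/6)*sqrt(17), which is 67/20 - (82/255)*sqrt(17).


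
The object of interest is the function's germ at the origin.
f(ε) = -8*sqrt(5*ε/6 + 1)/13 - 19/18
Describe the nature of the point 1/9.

There is no denominator, hence no pole anywhere.
Branch term sqrt(1 - ε/(-6/5)): argument at 1/9 is 59/54, nonzero, so 1/9 is not its branch point (a point on a principal cut is still regular for the continued germ).
So the germ continues analytically to 1/9.

The point is a regular point.


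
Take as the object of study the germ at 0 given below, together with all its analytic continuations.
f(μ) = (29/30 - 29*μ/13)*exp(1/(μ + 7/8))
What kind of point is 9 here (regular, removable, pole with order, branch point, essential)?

The point is a regular point.

There is no denominator, hence no pole anywhere.
The essential point of exp(1/(μ - (-7/8))) is -7/8, not 9.
So the germ continues analytically to 9.


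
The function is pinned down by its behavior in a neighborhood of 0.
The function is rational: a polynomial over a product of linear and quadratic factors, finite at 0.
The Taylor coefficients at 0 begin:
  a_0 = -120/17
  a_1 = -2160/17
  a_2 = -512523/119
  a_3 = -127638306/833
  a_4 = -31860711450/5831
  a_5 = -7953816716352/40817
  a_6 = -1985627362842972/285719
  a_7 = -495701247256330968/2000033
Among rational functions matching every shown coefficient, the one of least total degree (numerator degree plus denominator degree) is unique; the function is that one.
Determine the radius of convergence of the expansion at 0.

The radius of convergence is 3/2 - (1/6)*sqrt(78).

No rational of total degree below 6 reproduces all 8 coefficients; solving the [2/4] Pade equations on them gives f(σ) = (-7*σ**2/8 - 40*σ + 35/17)/((σ**2 - 3*σ + 1/12)*(σ**2 + 5*σ - 7/2)), whose expansion matches every shown term.
Denominator factor (σ**2 + 5*σ - 7/2): discriminant 39, real irrational roots -5/2 + (1/2)*sqrt(39) and -5/2 - (1/2)*sqrt(39); poles of order 1, moduli -5/2 + (1/2)*sqrt(39) and 5/2 + (1/2)*sqrt(39).
Denominator factor (σ**2 - 3*σ + 1/12): discriminant 26/3, real irrational roots 3/2 + (1/6)*sqrt(78) and 3/2 - (1/6)*sqrt(78); poles of order 1, moduli 3/2 + (1/6)*sqrt(78) and 3/2 - (1/6)*sqrt(78).
The radius of convergence is the smallest modulus among the singular points: 3/2 - (1/6)*sqrt(78).


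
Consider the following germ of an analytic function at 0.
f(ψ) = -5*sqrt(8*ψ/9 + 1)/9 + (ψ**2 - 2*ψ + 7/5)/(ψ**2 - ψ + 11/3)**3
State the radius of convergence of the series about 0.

The radius of convergence is 9/8.

Denominator factor (ψ**2 - ψ + 11/3)^3: discriminant -41/3, complex-conjugate roots (1/2) + ((1/6)*sqrt(123))*i and (1/2) - ((1/6)*sqrt(123))*i; poles of order 3, moduli (1/3)*sqrt(33) and (1/3)*sqrt(33).
Branch term (-5/9)*sqrt(1 - ψ/(-9/8)): its argument vanishes at ψ = -9/8, a square-root branch point, modulus 9/8.
The radius of convergence is the smallest modulus among the singular points: 9/8.


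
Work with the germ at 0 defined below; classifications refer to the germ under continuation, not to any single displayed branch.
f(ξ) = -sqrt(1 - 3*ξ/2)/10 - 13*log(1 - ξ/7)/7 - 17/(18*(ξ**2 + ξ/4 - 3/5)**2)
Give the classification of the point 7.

The term (-13/7)*log(1 - ξ/(7)) has argument 1 - 7/(7) = 0 at 7: a logarithmic (infinitely-sheeted) branch point; the remaining terms are analytic or single-valued there.

The point is a logarithmic branch point.


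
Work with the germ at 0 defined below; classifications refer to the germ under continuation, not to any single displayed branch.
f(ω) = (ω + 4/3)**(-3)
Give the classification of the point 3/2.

Denominator factors: ω + 4/3 = 17/6 at ω = 3/2 — none vanishes.
So the germ continues analytically to 3/2.

The point is a regular point.


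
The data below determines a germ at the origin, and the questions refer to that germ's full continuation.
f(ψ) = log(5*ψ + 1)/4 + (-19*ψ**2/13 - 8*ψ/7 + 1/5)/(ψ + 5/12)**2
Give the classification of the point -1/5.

The term (1/4)*log(1 - ψ/(-1/5)) has argument 1 - -1/5/(-1/5) = 0 at -1/5: a logarithmic (infinitely-sheeted) branch point; the remaining terms are analytic or single-valued there.

The point is a logarithmic branch point.


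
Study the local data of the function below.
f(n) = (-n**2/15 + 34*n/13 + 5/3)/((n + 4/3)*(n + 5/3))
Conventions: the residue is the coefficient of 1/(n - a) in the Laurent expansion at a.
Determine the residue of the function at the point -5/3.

The residue is 1010/117.

At the order-1 pole -5/3 set g(n) = (n - (-5/3))*f(n) = (-n**2/15 + 34*n/13 + 5/3)/(n + 4/3).
Simple pole: residue = g(a) at a = -5/3, which is 1010/117.


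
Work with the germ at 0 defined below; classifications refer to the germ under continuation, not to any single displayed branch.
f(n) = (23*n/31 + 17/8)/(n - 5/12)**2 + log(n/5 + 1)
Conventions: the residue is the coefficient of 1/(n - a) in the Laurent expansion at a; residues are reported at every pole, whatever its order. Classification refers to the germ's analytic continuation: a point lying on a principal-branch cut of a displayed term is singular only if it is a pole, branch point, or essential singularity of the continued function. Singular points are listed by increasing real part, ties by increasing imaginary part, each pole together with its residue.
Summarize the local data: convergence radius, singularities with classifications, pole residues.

Radius of convergence at 0: 5/12.
At -5: a logarithmic branch point.
At 5/12: a pole of order 2; residue 23/31.

Denominator factor (n - 5/12)^2: pole of order 2 at 5/12, modulus 5/12.
Branch term (1)*log(1 - n/(-5)): its argument vanishes at n = -5, a logarithmic branch point, modulus 5.
The radius of convergence is the smallest modulus among the singular points: 5/12.
The branch term is analytic at 5/12 and contributes nothing to the residue; only the rational part matters.
At the order-2 pole 5/12 set g(n) = (n - (5/12))^2*(rational part) = 23*n/31 + 17/8.
Order-2 pole: residue = g'(a); g'(5/12) = 23/31, so the residue is 23/31.
List the singular points by increasing real part (a conjugate pair: the negative imaginary part first).


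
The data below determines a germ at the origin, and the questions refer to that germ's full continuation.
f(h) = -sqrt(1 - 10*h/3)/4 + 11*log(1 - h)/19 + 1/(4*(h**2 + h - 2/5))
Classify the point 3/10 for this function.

The term (-1/4)*sqrt(1 - h/(3/10)) has argument 1 - 3/10/(3/10) = 0 at 3/10: a square-root (algebraic, two-sheeted) branch point; the remaining terms are analytic or single-valued there.

The point is an algebraic (square-root) branch point.


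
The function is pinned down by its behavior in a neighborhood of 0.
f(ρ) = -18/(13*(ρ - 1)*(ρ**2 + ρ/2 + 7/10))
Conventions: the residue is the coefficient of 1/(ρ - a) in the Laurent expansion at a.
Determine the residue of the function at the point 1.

At the order-1 pole 1 set g(ρ) = (ρ - (1))*f(ρ) = -18/(13*(ρ**2 + ρ/2 + 7/10)).
Simple pole: residue = g(a) at a = 1, which is -90/143.

The residue is -90/143.


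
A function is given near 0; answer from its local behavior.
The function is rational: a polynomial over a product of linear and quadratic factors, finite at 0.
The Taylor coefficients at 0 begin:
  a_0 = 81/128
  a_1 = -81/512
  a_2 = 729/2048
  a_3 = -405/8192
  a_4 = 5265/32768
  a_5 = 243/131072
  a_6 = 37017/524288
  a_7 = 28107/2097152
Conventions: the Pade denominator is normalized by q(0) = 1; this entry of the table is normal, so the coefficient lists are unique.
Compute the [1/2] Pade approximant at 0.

The Pade approximant has numerator coefficients [81/128, -243/1024]; denominator coefficients [1, -1/8, -19/32].

Taylor coefficients needed (read off): a_0 = 81/128, a_1 = -81/512, a_2 = 729/2048, a_3 = -405/8192.
Write the denominator as Q(λ) = 1 + q1*λ + q2*λ^2. Requiring Q*f - P = O(λ^4) with deg P <= 1 kills the coefficients of λ^2..λ^3 in Q*f:
  λ^2: a_2 + q1*a_1 + q2*a_0 = 0, i.e. 729/2048 + (-81/512)*q1 + (81/128)*q2 = 0.
  λ^3: a_3 + q1*a_2 + q2*a_1 = 0, i.e. -405/8192 + (729/2048)*q1 + (-81/512)*q2 = 0.
Solving this linear system: q1 = -1/8, q2 = -19/32.
The numerator is Q*f truncated at degree 1: P0 = a_0 = 81/128; P1 = a_1 + q1*a_0 = -243/1024.


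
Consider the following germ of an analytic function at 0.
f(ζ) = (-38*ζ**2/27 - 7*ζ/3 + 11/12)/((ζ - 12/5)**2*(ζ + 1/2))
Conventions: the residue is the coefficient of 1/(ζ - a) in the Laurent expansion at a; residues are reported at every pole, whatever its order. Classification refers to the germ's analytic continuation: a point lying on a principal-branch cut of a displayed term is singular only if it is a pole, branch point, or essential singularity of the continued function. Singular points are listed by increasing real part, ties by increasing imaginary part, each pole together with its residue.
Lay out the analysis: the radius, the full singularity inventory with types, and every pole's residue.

Denominator factor (ζ + 1/2): pole of order 1 at -1/2, modulus 1/2.
Denominator factor (ζ - 12/5)^2: pole of order 2 at 12/5, modulus 12/5.
The radius of convergence is the smallest modulus among the singular points: 1/2.
At the order-1 pole -1/2 set g(ζ) = (ζ - (-1/2))*f(ζ) = (-38*ζ**2/27 - 7*ζ/3 + 11/12)/(ζ - 12/5)**2.
Simple pole: residue = g(a) at a = -1/2, which is 4675/22707.
At the order-2 pole 12/5 set g(ζ) = (ζ - (12/5))^2*f(ζ) = (-38*ζ**2/27 - 7*ζ/3 + 11/12)/(ζ + 1/2).
Order-2 pole: residue = g'(a); g'(12/5) = -12211/7569, so the residue is -12211/7569.
List the singular points by increasing real part (a conjugate pair: the negative imaginary part first).

Radius of convergence at 0: 1/2.
At -1/2: a pole of order 1; residue 4675/22707.
At 12/5: a pole of order 2; residue -12211/7569.


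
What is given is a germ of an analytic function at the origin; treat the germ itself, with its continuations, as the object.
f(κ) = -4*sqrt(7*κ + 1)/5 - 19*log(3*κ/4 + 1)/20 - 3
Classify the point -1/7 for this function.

The term (-4/5)*sqrt(1 - κ/(-1/7)) has argument 1 - -1/7/(-1/7) = 0 at -1/7: a square-root (algebraic, two-sheeted) branch point; the remaining terms are analytic or single-valued there.

The point is an algebraic (square-root) branch point.


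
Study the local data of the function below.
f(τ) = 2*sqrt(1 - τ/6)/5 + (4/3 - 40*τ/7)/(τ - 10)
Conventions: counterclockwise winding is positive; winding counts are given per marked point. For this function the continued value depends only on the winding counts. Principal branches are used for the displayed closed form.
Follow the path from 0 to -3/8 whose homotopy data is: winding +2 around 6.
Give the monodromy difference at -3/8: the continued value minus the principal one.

The rational part is single-valued and drops out of the difference; each branch term changes only by its own monodromy.
(2/5)*sqrt(1 - τ/(6)): winding +2 is even, the square root returns to the same sheet, contribution 0.
Summing the contributions at τ = -3/8 gives 0.

Continued minus principal equals 0.


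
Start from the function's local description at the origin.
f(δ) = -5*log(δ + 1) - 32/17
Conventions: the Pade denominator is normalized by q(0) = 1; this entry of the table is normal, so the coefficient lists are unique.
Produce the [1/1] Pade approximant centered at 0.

Taylor coefficients needed (expand at 0): a_0 = -32/17, a_1 = -5, a_2 = 5/2.
Write the denominator as Q(δ) = 1 + q1*δ. Requiring Q*f - P = O(δ^3) with deg P <= 1 kills the coefficients of δ^2..δ^2 in Q*f:
  δ^2: a_2 + q1*a_1 = 0, i.e. 5/2 + (-5)*q1 = 0.
Solving this linear system: q1 = 1/2.
The numerator is Q*f truncated at degree 1: P0 = a_0 = -32/17; P1 = a_1 + q1*a_0 = -101/17.

The Pade approximant has numerator coefficients [-32/17, -101/17]; denominator coefficients [1, 1/2].


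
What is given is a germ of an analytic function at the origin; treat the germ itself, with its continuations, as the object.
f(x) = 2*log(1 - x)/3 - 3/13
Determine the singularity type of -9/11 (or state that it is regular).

There is no denominator, hence no pole anywhere.
Branch term log(1 - x/(1)): argument at -9/11 is 20/11, nonzero, so -9/11 is not its branch point (a point on a principal cut is still regular for the continued germ).
So the germ continues analytically to -9/11.

The point is a regular point.


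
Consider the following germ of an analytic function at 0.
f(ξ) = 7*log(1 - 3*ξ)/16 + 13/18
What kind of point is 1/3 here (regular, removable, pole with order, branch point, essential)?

The point is a logarithmic branch point.

The term (7/16)*log(1 - ξ/(1/3)) has argument 1 - 1/3/(1/3) = 0 at 1/3: a logarithmic (infinitely-sheeted) branch point; the remaining terms are analytic or single-valued there.


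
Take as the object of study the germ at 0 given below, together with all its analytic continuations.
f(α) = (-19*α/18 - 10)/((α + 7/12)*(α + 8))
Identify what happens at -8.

The denominator factor α + 8 vanishes at -8 and appears to the power 1; the numerator there equals -14/9, nonzero, and no other factor vanishes.
Hence a pole whose order is the multiplicity, 1.

The point is a pole of order 1.


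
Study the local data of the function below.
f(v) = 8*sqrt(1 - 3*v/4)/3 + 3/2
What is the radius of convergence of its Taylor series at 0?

The radius of convergence is 4/3.

Branch term (8/3)*sqrt(1 - v/(4/3)): its argument vanishes at v = 4/3, a square-root branch point, modulus 4/3.
The radius of convergence is the smallest modulus among the singular points: 4/3.


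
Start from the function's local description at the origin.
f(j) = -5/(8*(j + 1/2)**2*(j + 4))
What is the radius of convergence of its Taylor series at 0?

The radius of convergence is 1/2.

Denominator factor (j + 1/2)^2: pole of order 2 at -1/2, modulus 1/2.
Denominator factor (j + 4): pole of order 1 at -4, modulus 4.
The radius of convergence is the smallest modulus among the singular points: 1/2.


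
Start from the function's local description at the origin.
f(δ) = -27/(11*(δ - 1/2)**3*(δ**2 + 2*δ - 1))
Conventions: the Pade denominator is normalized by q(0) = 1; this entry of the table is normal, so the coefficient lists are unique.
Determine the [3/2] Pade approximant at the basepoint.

Taylor coefficients needed (expand at 0): a_0 = -216/11, a_1 = -1728/11, a_2 = -8856/11, a_3 = -36720/11, a_4 = -134136/11, a_5 = -450144/11.
Write the denominator as Q(δ) = 1 + q1*δ + q2*δ^2. Requiring Q*f - P = O(δ^6) with deg P <= 3 kills the coefficients of δ^4..δ^5 in Q*f:
  δ^4: a_4 + q1*a_3 + q2*a_2 = 0, i.e. -134136/11 + (-36720/11)*q1 + (-8856/11)*q2 = 0.
  δ^5: a_5 + q1*a_4 + q2*a_3 = 0, i.e. -450144/11 + (-134136/11)*q1 + (-36720/11)*q2 = 0.
Solving this linear system: q1 = -20126/3439, q2 = 31361/3439.
The numerator is Q*f truncated at degree 3: P0 = a_0 = -216/11; P1 = a_1 + q1*a_0 = -1595376/37829; P2 = a_2 + q1*a_1 + q2*a_0 = -222912/3439; P3 = a_3 + q1*a_2 + q2*a_1 = -2236032/37829.

The Pade approximant has numerator coefficients [-216/11, -1595376/37829, -222912/3439, -2236032/37829]; denominator coefficients [1, -20126/3439, 31361/3439].
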